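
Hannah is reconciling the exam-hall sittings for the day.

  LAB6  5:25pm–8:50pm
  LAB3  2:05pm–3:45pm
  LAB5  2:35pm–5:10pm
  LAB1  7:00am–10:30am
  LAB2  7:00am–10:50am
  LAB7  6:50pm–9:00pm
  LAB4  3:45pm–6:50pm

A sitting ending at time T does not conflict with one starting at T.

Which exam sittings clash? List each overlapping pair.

Sorted by start: LAB1, LAB2, LAB3, LAB5, LAB4, LAB6, LAB7.
LAB2 starts before LAB1 ends → LAB1 and LAB2 overlap.
LAB3 starts after LAB1 ends; LAB1 is clear from here.
LAB3 starts after LAB2 ends; LAB2 is clear from here.
LAB5 starts before LAB3 ends → LAB3 and LAB5 overlap.
LAB4 starts exactly when LAB3 ends (back-to-back, no overlap); LAB3 is clear from here.
LAB4 starts before LAB5 ends → LAB5 and LAB4 overlap.
LAB6 starts after LAB5 ends; LAB5 is clear from here.
LAB6 starts before LAB4 ends → LAB4 and LAB6 overlap.
LAB7 starts exactly when LAB4 ends (back-to-back, no overlap).
LAB7 starts before LAB6 ends → LAB6 and LAB7 overlap.

LAB1 & LAB2, LAB3 & LAB5, LAB4 & LAB5, LAB4 & LAB6, LAB6 & LAB7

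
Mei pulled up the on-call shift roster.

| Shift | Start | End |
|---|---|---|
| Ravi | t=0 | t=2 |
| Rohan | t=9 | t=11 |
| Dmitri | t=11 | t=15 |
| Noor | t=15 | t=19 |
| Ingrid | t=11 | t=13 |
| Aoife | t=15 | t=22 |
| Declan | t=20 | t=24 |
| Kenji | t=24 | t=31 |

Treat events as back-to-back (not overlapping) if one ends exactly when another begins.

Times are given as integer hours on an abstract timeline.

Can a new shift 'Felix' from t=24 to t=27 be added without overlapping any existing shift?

Ravi: ends t=2 at or before Felix starts t=24 → clear.
Rohan: ends t=11 at or before Felix starts t=24 → clear.
Dmitri: ends t=15 at or before Felix starts t=24 → clear.
Ingrid: ends t=13 at or before Felix starts t=24 → clear.
Noor: ends t=19 at or before Felix starts t=24 → clear.
Aoife: ends t=22 at or before Felix starts t=24 → clear.
Declan: ends t=24 at or before Felix starts t=24 → clear.
Kenji: starts t=24 before Felix ends t=27, and ends t=31 after Felix starts t=24 → overlap.
Felix overlaps Kenji.

No — it overlaps Kenji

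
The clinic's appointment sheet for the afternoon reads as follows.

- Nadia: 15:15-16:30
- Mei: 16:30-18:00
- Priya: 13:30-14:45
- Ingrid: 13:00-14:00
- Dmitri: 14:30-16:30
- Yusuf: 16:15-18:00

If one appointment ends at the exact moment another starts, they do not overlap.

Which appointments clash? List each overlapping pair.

Sorted by start: Ingrid, Priya, Dmitri, Nadia, Yusuf, Mei.
Priya starts before Ingrid ends → Ingrid and Priya overlap.
Dmitri starts after Ingrid ends, so nothing later overlaps Ingrid either.
Dmitri starts before Priya ends → Priya and Dmitri overlap.
Nadia starts after Priya ends, so nothing later overlaps Priya either.
Nadia starts before Dmitri ends → Dmitri and Nadia overlap.
Yusuf starts before Dmitri ends → Dmitri and Yusuf overlap.
Mei starts exactly when Dmitri ends (back-to-back, no overlap).
Yusuf starts before Nadia ends → Nadia and Yusuf overlap.
Mei starts exactly when Nadia ends (back-to-back, no overlap).
Mei starts before Yusuf ends → Yusuf and Mei overlap.

Dmitri & Nadia, Dmitri & Priya, Dmitri & Yusuf, Ingrid & Priya, Mei & Yusuf, Nadia & Yusuf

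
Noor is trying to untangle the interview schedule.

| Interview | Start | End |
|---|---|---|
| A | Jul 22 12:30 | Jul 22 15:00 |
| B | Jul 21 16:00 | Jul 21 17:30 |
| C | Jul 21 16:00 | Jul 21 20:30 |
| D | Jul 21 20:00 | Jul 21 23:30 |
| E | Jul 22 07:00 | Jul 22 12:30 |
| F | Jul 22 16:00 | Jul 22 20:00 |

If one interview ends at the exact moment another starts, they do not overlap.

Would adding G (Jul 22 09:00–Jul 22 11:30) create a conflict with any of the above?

Yes — it overlaps E

B: ends Jul 21 17:30 at or before G starts Jul 22 09:00 → clear.
C: ends Jul 21 20:30 at or before G starts Jul 22 09:00 → clear.
D: ends Jul 21 23:30 at or before G starts Jul 22 09:00 → clear.
E: starts Jul 22 07:00 before G ends Jul 22 11:30, and ends Jul 22 12:30 after G starts Jul 22 09:00 → overlap.
A: starts Jul 22 12:30 at or after G ends Jul 22 11:30 → clear.
F: starts Jul 22 16:00 at or after G ends Jul 22 11:30 → clear.
G overlaps E.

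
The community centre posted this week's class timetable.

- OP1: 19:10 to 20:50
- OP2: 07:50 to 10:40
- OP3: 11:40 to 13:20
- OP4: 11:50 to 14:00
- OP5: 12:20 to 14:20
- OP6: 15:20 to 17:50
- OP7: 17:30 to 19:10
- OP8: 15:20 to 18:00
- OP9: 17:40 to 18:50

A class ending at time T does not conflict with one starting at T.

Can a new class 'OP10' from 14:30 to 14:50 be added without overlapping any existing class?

Yes — the slot is free

OP2: ends 10:40 at or before OP10 starts 14:30 → clear.
OP3: ends 13:20 at or before OP10 starts 14:30 → clear.
OP4: ends 14:00 at or before OP10 starts 14:30 → clear.
OP5: ends 14:20 at or before OP10 starts 14:30 → clear.
OP6: starts 15:20 at or after OP10 ends 14:50 → clear.
OP8: starts 15:20 at or after OP10 ends 14:50 → clear.
OP7: starts 17:30 at or after OP10 ends 14:50 → clear.
OP9: starts 17:40 at or after OP10 ends 14:50 → clear.
OP1: starts 19:10 at or after OP10 ends 14:50 → clear.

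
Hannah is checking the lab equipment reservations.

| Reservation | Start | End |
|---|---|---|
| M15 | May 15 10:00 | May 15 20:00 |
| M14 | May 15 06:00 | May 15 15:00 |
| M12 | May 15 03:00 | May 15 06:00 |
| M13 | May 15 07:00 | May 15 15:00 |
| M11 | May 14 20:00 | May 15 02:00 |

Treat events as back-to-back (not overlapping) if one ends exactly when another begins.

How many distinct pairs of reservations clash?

3

Sorted by start: M11, M12, M14, M13, M15.
M12 starts after M11 ends, so M11 has no further overlaps.
M14 starts exactly when M12 ends (back-to-back, no overlap), so M12 has no further overlaps.
M13 starts before M14 ends → M14 and M13 overlap.
M15 starts before M14 ends → M14 and M15 overlap.
M15 starts before M13 ends → M13 and M15 overlap.
Overlapping pairs: M13 & M14, M13 & M15, M14 & M15 — 3 in total.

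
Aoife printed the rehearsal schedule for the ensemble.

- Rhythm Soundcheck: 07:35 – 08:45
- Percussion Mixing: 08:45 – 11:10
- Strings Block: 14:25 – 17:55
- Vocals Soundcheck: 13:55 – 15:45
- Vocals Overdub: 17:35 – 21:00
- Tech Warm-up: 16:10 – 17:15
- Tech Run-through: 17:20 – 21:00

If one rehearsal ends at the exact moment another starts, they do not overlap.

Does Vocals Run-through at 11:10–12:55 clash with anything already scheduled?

No — it doesn't clash with anything

Rhythm Soundcheck: ends 08:45 at or before Vocals Run-through starts 11:10 → clear.
Percussion Mixing: ends 11:10 at or before Vocals Run-through starts 11:10 → clear.
Vocals Soundcheck: starts 13:55 at or after Vocals Run-through ends 12:55 → clear.
Strings Block: starts 14:25 at or after Vocals Run-through ends 12:55 → clear.
Tech Warm-up: starts 16:10 at or after Vocals Run-through ends 12:55 → clear.
Tech Run-through: starts 17:20 at or after Vocals Run-through ends 12:55 → clear.
Vocals Overdub: starts 17:35 at or after Vocals Run-through ends 12:55 → clear.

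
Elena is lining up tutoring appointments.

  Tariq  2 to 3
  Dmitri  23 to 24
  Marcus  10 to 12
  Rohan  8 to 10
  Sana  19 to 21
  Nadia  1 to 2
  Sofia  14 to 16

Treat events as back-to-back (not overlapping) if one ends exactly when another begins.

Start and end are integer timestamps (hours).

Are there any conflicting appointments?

Sorted by start: Nadia, Tariq, Rohan, Marcus, Sofia, Sana, Dmitri.
Tariq starts exactly when Nadia ends (back-to-back, no overlap) — done with Nadia.
Rohan starts after Tariq ends — done with Tariq.
Marcus starts exactly when Rohan ends (back-to-back, no overlap) — done with Rohan.
Sofia starts after Marcus ends — done with Marcus.
Sana starts after Sofia ends — done with Sofia.
Dmitri starts after Sana ends.
Every pair is clear; the schedule has no overlaps.

No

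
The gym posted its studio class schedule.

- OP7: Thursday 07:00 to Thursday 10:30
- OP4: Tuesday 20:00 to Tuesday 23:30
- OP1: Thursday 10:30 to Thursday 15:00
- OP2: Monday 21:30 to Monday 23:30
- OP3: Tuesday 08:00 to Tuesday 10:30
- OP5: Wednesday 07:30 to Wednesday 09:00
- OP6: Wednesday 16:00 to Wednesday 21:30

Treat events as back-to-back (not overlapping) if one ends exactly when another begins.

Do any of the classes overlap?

Two intervals overlap when each starts before the other ends.
Sorted by start: OP2, OP3, OP4, OP5, OP6, OP7, OP1.
OP3 starts after OP2 ends; OP2 is clear from here.
OP4 starts after OP3 ends; OP3 is clear from here.
OP5 starts after OP4 ends; OP4 is clear from here.
OP6 starts after OP5 ends; OP5 is clear from here.
OP7 starts after OP6 ends; OP6 is clear from here.
OP1 starts exactly when OP7 ends (back-to-back, no overlap).
Every pair is clear; the schedule has no overlaps.

No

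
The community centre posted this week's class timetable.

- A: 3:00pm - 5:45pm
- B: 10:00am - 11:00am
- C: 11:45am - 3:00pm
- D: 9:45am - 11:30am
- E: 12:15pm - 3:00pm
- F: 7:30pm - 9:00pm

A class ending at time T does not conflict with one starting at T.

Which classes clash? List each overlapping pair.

Sorted by start: D, B, C, E, A, F.
B starts before D ends → D and B overlap.
C starts after D ends; D is clear from here.
C starts after B ends; B is clear from here.
E starts before C ends → C and E overlap.
A starts exactly when C ends (back-to-back, no overlap); C is clear from here.
A starts exactly when E ends (back-to-back, no overlap); E is clear from here.
F starts after A ends.

B & D, C & E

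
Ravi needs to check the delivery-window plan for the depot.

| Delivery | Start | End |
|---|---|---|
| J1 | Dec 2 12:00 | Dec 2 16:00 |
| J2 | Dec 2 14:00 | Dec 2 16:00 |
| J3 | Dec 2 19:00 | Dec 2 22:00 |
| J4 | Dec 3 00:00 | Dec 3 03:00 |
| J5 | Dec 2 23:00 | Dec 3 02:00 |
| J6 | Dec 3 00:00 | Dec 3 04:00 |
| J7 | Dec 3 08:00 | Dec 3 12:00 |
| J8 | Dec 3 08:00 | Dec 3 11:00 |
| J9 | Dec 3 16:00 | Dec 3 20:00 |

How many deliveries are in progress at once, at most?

Walk through starts and ends in time order (an end at T is processed before a start at T):
Dec 2 12:00 start J1 → 1
Dec 2 14:00 start J2 → 2
Dec 2 16:00 end J1 → 1
Dec 2 16:00 end J2 → 0
Dec 2 19:00 start J3 → 1
Dec 2 22:00 end J3 → 0
Dec 2 23:00 start J5 → 1
Dec 3 00:00 start J4 → 2
Dec 3 00:00 start J6 → 3
Dec 3 02:00 end J5 → 2
Dec 3 03:00 end J4 → 1
Dec 3 04:00 end J6 → 0
Dec 3 08:00 start J7 → 1
Dec 3 08:00 start J8 → 2
Dec 3 11:00 end J8 → 1
Dec 3 12:00 end J7 → 0
Dec 3 16:00 start J9 → 1
Dec 3 20:00 end J9 → 0
Peak is 3, at Dec 3 00:00 (J4, J5, J6).

3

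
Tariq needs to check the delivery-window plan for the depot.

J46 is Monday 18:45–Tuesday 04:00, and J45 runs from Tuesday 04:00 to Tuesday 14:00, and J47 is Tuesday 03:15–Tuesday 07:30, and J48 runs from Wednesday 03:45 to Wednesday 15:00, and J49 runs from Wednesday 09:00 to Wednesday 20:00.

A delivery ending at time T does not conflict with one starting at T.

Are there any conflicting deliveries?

Sorted by start: J46, J47, J45, J48, J49.
J47 starts before J46 ends → J46 and J47 overlap.
That's a conflict, so the schedule is not conflict-free.

Yes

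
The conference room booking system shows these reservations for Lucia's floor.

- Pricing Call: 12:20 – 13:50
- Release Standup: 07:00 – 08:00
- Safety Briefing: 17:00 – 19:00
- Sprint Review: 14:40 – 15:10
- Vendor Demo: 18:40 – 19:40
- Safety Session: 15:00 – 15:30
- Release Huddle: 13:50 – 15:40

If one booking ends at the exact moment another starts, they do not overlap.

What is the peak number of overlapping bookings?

3

Sweep the timeline, counting +1 at each start and −1 at each end (ends before starts at a tie):
07:00 start Release Standup → 1
08:00 end Release Standup → 0
12:20 start Pricing Call → 1
13:50 end Pricing Call → 0
13:50 start Release Huddle → 1
14:40 start Sprint Review → 2
15:00 start Safety Session → 3
15:10 end Sprint Review → 2
15:30 end Safety Session → 1
15:40 end Release Huddle → 0
17:00 start Safety Briefing → 1
18:40 start Vendor Demo → 2
19:00 end Safety Briefing → 1
19:40 end Vendor Demo → 0
Peak is 3, at 15:00 (Release Huddle, Safety Session, Sprint Review).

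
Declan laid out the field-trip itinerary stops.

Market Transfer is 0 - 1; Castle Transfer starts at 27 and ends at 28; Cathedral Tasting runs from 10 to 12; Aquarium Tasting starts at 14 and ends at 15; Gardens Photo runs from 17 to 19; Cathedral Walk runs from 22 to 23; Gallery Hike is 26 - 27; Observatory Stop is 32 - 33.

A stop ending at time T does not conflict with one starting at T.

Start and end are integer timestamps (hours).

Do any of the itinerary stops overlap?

No

Check each pair: they overlap iff neither finishes before the other starts.
Sorted by start: Market Transfer, Cathedral Tasting, Aquarium Tasting, Gardens Photo, Cathedral Walk, Gallery Hike, Castle Transfer, Observatory Stop.
Cathedral Tasting starts after Market Transfer ends; Market Transfer is clear from here.
Aquarium Tasting starts after Cathedral Tasting ends; Cathedral Tasting is clear from here.
Gardens Photo starts after Aquarium Tasting ends; Aquarium Tasting is clear from here.
Cathedral Walk starts after Gardens Photo ends; Gardens Photo is clear from here.
Gallery Hike starts after Cathedral Walk ends; Cathedral Walk is clear from here.
Castle Transfer starts exactly when Gallery Hike ends (back-to-back, no overlap); Gallery Hike is clear from here.
Observatory Stop starts after Castle Transfer ends.
Every pair is clear; the schedule has no overlaps.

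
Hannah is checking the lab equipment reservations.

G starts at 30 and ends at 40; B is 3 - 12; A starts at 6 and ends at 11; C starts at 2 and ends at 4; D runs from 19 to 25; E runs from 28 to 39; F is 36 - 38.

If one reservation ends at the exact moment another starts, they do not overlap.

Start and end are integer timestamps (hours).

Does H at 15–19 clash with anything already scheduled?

No — it doesn't clash with anything

C: ends 4 at or before H starts 15 → clear.
B: ends 12 at or before H starts 15 → clear.
A: ends 11 at or before H starts 15 → clear.
D: starts 19 at or after H ends 19 → clear.
E: starts 28 at or after H ends 19 → clear.
G: starts 30 at or after H ends 19 → clear.
F: starts 36 at or after H ends 19 → clear.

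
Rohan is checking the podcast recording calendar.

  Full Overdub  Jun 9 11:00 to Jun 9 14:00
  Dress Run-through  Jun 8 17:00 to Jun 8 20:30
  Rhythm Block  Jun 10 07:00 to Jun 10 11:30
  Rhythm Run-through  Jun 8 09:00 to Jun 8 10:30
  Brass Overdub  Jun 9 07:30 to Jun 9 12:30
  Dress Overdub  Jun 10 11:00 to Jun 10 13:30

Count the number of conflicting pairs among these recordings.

2

Two intervals overlap when each starts before the other ends.
Sorted by start: Rhythm Run-through, Dress Run-through, Brass Overdub, Full Overdub, Rhythm Block, Dress Overdub.
Dress Run-through starts after Rhythm Run-through ends; Rhythm Run-through is clear from here.
Brass Overdub starts after Dress Run-through ends; Dress Run-through is clear from here.
Full Overdub starts before Brass Overdub ends → Brass Overdub and Full Overdub overlap.
Rhythm Block starts after Brass Overdub ends; Brass Overdub is clear from here.
Rhythm Block starts after Full Overdub ends; Full Overdub is clear from here.
Dress Overdub starts before Rhythm Block ends → Rhythm Block and Dress Overdub overlap.
Overlapping pairs: Brass Overdub & Full Overdub, Dress Overdub & Rhythm Block — 2 in total.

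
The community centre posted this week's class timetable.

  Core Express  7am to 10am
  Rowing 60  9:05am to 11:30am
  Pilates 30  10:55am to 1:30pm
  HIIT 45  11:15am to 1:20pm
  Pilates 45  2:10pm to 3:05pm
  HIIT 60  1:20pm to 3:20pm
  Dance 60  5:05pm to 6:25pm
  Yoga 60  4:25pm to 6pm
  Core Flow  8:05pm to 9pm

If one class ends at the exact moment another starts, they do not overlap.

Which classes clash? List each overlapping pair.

Core Express & Rowing 60, Dance 60 & Yoga 60, HIIT 45 & Pilates 30, HIIT 45 & Rowing 60, HIIT 60 & Pilates 30, HIIT 60 & Pilates 45, Pilates 30 & Rowing 60

Sorted by start: Core Express, Rowing 60, Pilates 30, HIIT 45, HIIT 60, Pilates 45, Yoga 60, Dance 60, Core Flow.
Rowing 60 starts before Core Express ends → Core Express and Rowing 60 overlap.
Pilates 30 starts after Core Express ends, so nothing later overlaps Core Express either.
Pilates 30 starts before Rowing 60 ends → Rowing 60 and Pilates 30 overlap.
HIIT 45 starts before Rowing 60 ends → Rowing 60 and HIIT 45 overlap.
HIIT 60 starts after Rowing 60 ends, so nothing later overlaps Rowing 60 either.
HIIT 45 starts before Pilates 30 ends → Pilates 30 and HIIT 45 overlap.
HIIT 60 starts before Pilates 30 ends → Pilates 30 and HIIT 60 overlap.
Pilates 45 starts after Pilates 30 ends, so nothing later overlaps Pilates 30 either.
HIIT 60 starts exactly when HIIT 45 ends (back-to-back, no overlap), so nothing later overlaps HIIT 45 either.
Pilates 45 starts before HIIT 60 ends → HIIT 60 and Pilates 45 overlap.
Yoga 60 starts after HIIT 60 ends, so nothing later overlaps HIIT 60 either.
Yoga 60 starts after Pilates 45 ends, so nothing later overlaps Pilates 45 either.
Dance 60 starts before Yoga 60 ends → Yoga 60 and Dance 60 overlap.
Core Flow starts after Yoga 60 ends.
Core Flow starts after Dance 60 ends.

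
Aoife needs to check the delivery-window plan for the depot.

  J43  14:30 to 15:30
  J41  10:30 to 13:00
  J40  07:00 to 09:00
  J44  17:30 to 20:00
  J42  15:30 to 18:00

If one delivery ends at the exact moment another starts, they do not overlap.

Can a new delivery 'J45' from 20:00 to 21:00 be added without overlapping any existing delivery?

J40: ends 09:00 at or before J45 starts 20:00 → clear.
J41: ends 13:00 at or before J45 starts 20:00 → clear.
J43: ends 15:30 at or before J45 starts 20:00 → clear.
J42: ends 18:00 at or before J45 starts 20:00 → clear.
J44: ends 20:00 at or before J45 starts 20:00 → clear.

Yes — the slot is free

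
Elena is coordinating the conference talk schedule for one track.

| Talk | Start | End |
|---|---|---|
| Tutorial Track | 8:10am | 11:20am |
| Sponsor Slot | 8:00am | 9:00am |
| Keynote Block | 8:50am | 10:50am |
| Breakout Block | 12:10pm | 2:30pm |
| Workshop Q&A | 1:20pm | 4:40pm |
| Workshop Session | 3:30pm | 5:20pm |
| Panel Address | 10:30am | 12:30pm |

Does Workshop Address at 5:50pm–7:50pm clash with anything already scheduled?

Sponsor Slot: ends 9:00am at or before Workshop Address starts 5:50pm → clear.
Tutorial Track: ends 11:20am at or before Workshop Address starts 5:50pm → clear.
Keynote Block: ends 10:50am at or before Workshop Address starts 5:50pm → clear.
Panel Address: ends 12:30pm at or before Workshop Address starts 5:50pm → clear.
Breakout Block: ends 2:30pm at or before Workshop Address starts 5:50pm → clear.
Workshop Q&A: ends 4:40pm at or before Workshop Address starts 5:50pm → clear.
Workshop Session: ends 5:20pm at or before Workshop Address starts 5:50pm → clear.

No — it doesn't clash with anything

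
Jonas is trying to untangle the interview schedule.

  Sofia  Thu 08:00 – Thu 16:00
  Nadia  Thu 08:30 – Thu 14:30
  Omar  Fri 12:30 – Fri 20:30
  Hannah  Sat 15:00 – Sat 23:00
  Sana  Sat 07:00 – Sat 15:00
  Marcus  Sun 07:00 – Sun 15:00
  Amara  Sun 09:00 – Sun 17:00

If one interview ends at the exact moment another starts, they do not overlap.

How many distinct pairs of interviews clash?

Sorted by start: Sofia, Nadia, Omar, Sana, Hannah, Marcus, Amara.
Nadia starts before Sofia ends → Sofia and Nadia overlap.
Omar starts after Sofia ends, so nothing later overlaps Sofia either.
Omar starts after Nadia ends, so nothing later overlaps Nadia either.
Sana starts after Omar ends, so nothing later overlaps Omar either.
Hannah starts exactly when Sana ends (back-to-back, no overlap), so nothing later overlaps Sana either.
Marcus starts after Hannah ends, so nothing later overlaps Hannah either.
Amara starts before Marcus ends → Marcus and Amara overlap.
Overlapping pairs: Amara & Marcus, Nadia & Sofia — 2 in total.

2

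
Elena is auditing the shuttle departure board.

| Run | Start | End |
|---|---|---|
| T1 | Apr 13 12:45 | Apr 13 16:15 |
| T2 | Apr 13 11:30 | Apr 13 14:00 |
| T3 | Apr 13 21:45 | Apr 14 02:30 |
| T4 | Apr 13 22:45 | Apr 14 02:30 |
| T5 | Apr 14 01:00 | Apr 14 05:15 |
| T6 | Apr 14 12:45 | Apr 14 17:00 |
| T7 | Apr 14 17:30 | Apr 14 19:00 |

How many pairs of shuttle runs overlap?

4

Sorted by start: T2, T1, T3, T4, T5, T6, T7.
T1 starts before T2 ends → T2 and T1 overlap.
T3 starts after T2 ends; T2 is clear from here.
T3 starts after T1 ends; T1 is clear from here.
T4 starts before T3 ends → T3 and T4 overlap.
T5 starts before T3 ends → T3 and T5 overlap.
T6 starts after T3 ends; T3 is clear from here.
T5 starts before T4 ends → T4 and T5 overlap.
T6 starts after T4 ends; T4 is clear from here.
T6 starts after T5 ends; T5 is clear from here.
T7 starts after T6 ends.
Overlapping pairs: T1 & T2, T3 & T4, T3 & T5, T4 & T5 — 4 in total.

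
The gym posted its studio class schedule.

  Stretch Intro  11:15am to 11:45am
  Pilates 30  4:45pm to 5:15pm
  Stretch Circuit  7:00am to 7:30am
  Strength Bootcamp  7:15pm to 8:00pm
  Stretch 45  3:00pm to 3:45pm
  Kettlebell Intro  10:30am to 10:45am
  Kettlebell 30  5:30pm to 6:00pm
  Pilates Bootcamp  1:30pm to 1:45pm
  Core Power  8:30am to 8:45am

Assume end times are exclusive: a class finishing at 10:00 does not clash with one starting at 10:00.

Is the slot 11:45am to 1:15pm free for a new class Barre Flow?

Yes — the slot is free

Stretch Circuit: ends 7:30am at or before Barre Flow starts 11:45am → clear.
Core Power: ends 8:45am at or before Barre Flow starts 11:45am → clear.
Kettlebell Intro: ends 10:45am at or before Barre Flow starts 11:45am → clear.
Stretch Intro: ends 11:45am at or before Barre Flow starts 11:45am → clear.
Pilates Bootcamp: starts 1:30pm at or after Barre Flow ends 1:15pm → clear.
Stretch 45: starts 3:00pm at or after Barre Flow ends 1:15pm → clear.
Pilates 30: starts 4:45pm at or after Barre Flow ends 1:15pm → clear.
Kettlebell 30: starts 5:30pm at or after Barre Flow ends 1:15pm → clear.
Strength Bootcamp: starts 7:15pm at or after Barre Flow ends 1:15pm → clear.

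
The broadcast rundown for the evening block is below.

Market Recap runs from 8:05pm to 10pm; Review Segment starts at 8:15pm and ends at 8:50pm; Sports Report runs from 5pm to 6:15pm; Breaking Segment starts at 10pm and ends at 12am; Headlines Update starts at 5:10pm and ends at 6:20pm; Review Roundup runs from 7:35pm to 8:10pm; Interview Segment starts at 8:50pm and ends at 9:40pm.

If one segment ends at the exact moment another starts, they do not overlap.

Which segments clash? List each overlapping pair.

Sorted by start: Sports Report, Headlines Update, Review Roundup, Market Recap, Review Segment, Interview Segment, Breaking Segment.
Headlines Update starts before Sports Report ends → Sports Report and Headlines Update overlap.
Review Roundup starts after Sports Report ends; Sports Report is clear from here.
Review Roundup starts after Headlines Update ends; Headlines Update is clear from here.
Market Recap starts before Review Roundup ends → Review Roundup and Market Recap overlap.
Review Segment starts after Review Roundup ends; Review Roundup is clear from here.
Review Segment starts before Market Recap ends → Market Recap and Review Segment overlap.
Interview Segment starts before Market Recap ends → Market Recap and Interview Segment overlap.
Breaking Segment starts exactly when Market Recap ends (back-to-back, no overlap).
Interview Segment starts exactly when Review Segment ends (back-to-back, no overlap); Review Segment is clear from here.
Breaking Segment starts after Interview Segment ends.

Headlines Update & Sports Report, Interview Segment & Market Recap, Market Recap & Review Roundup, Market Recap & Review Segment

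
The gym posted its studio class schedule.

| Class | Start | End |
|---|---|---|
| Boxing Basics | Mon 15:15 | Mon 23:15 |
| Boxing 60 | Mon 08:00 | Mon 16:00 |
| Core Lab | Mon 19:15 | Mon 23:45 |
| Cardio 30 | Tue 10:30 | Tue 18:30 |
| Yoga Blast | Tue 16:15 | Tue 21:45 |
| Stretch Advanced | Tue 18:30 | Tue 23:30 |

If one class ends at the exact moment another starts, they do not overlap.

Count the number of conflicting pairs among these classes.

Sorted by start: Boxing 60, Boxing Basics, Core Lab, Cardio 30, Yoga Blast, Stretch Advanced.
Boxing Basics starts before Boxing 60 ends → Boxing 60 and Boxing Basics overlap.
Core Lab starts after Boxing 60 ends, so Boxing 60 has no further overlaps.
Core Lab starts before Boxing Basics ends → Boxing Basics and Core Lab overlap.
Cardio 30 starts after Boxing Basics ends, so Boxing Basics has no further overlaps.
Cardio 30 starts after Core Lab ends, so Core Lab has no further overlaps.
Yoga Blast starts before Cardio 30 ends → Cardio 30 and Yoga Blast overlap.
Stretch Advanced starts exactly when Cardio 30 ends (back-to-back, no overlap).
Stretch Advanced starts before Yoga Blast ends → Yoga Blast and Stretch Advanced overlap.
Overlapping pairs: Boxing 60 & Boxing Basics, Boxing Basics & Core Lab, Cardio 30 & Yoga Blast, Stretch Advanced & Yoga Blast — 4 in total.

4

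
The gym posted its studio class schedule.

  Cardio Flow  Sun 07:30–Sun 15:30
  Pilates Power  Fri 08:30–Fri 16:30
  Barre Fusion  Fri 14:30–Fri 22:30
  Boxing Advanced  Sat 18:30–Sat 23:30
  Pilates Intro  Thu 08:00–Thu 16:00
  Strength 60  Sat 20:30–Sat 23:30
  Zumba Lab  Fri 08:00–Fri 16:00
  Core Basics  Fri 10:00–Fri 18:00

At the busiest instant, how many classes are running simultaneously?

4

Walk through starts and ends in time order (an end at T is processed before a start at T):
Thu 08:00 start Pilates Intro → 1
Thu 16:00 end Pilates Intro → 0
Fri 08:00 start Zumba Lab → 1
Fri 08:30 start Pilates Power → 2
Fri 10:00 start Core Basics → 3
Fri 14:30 start Barre Fusion → 4
Fri 16:00 end Zumba Lab → 3
Fri 16:30 end Pilates Power → 2
Fri 18:00 end Core Basics → 1
Fri 22:30 end Barre Fusion → 0
Sat 18:30 start Boxing Advanced → 1
Sat 20:30 start Strength 60 → 2
Sat 23:30 end Boxing Advanced → 1
Sat 23:30 end Strength 60 → 0
Sun 07:30 start Cardio Flow → 1
Sun 15:30 end Cardio Flow → 0
Peak is 4, at Fri 14:30 (Barre Fusion, Core Basics, Pilates Power, Zumba Lab).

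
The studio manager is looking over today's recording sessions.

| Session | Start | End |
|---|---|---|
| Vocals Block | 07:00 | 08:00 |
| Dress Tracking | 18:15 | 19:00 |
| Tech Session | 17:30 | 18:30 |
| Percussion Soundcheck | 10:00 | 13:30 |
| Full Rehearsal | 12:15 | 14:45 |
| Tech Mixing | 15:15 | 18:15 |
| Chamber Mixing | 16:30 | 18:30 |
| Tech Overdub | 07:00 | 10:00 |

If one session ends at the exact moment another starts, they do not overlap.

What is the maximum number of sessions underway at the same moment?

Walk through starts and ends in time order (an end at T is processed before a start at T):
07:00 start Tech Overdub → 1
07:00 start Vocals Block → 2
08:00 end Vocals Block → 1
10:00 end Tech Overdub → 0
10:00 start Percussion Soundcheck → 1
12:15 start Full Rehearsal → 2
13:30 end Percussion Soundcheck → 1
14:45 end Full Rehearsal → 0
15:15 start Tech Mixing → 1
16:30 start Chamber Mixing → 2
17:30 start Tech Session → 3
18:15 end Tech Mixing → 2
18:15 start Dress Tracking → 3
18:30 end Chamber Mixing → 2
18:30 end Tech Session → 1
19:00 end Dress Tracking → 0
Peak is 3, at 17:30 (Chamber Mixing, Tech Mixing, Tech Session).

3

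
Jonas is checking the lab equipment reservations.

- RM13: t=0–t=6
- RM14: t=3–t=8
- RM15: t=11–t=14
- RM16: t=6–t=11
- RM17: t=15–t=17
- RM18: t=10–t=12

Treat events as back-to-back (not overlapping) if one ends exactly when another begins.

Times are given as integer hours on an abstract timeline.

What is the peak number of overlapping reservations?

Sweep the timeline, counting +1 at each start and −1 at each end (ends before starts at a tie):
t=0 start RM13 → 1
t=3 start RM14 → 2
t=6 end RM13 → 1
t=6 start RM16 → 2
t=8 end RM14 → 1
t=10 start RM18 → 2
t=11 end RM16 → 1
t=11 start RM15 → 2
t=12 end RM18 → 1
t=14 end RM15 → 0
t=15 start RM17 → 1
t=17 end RM17 → 0
Peak is 2, at t=3 (RM13, RM14).

2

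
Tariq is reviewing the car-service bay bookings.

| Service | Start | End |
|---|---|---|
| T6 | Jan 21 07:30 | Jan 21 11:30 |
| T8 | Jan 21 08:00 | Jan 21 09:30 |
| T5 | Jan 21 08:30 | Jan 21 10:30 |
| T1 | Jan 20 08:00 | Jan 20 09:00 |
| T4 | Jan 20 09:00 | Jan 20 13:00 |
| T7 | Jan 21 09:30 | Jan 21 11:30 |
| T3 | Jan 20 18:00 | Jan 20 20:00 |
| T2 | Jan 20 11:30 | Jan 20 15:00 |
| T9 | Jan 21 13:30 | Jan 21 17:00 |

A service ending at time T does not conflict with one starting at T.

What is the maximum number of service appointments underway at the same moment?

Walk through starts and ends in time order (an end at T is processed before a start at T):
Jan 20 08:00 start T1 → 1
Jan 20 09:00 end T1 → 0
Jan 20 09:00 start T4 → 1
Jan 20 11:30 start T2 → 2
Jan 20 13:00 end T4 → 1
Jan 20 15:00 end T2 → 0
Jan 20 18:00 start T3 → 1
Jan 20 20:00 end T3 → 0
Jan 21 07:30 start T6 → 1
Jan 21 08:00 start T8 → 2
Jan 21 08:30 start T5 → 3
Jan 21 09:30 end T8 → 2
Jan 21 09:30 start T7 → 3
Jan 21 10:30 end T5 → 2
Jan 21 11:30 end T6 → 1
Jan 21 11:30 end T7 → 0
Jan 21 13:30 start T9 → 1
Jan 21 17:00 end T9 → 0
Peak is 3, at Jan 21 08:30 (T5, T6, T8).

3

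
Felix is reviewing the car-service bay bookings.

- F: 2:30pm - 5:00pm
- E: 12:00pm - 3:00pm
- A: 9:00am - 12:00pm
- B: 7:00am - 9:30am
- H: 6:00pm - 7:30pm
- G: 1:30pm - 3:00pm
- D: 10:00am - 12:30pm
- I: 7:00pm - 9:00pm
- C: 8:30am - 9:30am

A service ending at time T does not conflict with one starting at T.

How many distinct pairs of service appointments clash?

9

Two intervals overlap when each starts before the other ends.
Sorted by start: B, C, A, D, E, G, F, H, I.
C starts before B ends → B and C overlap.
A starts before B ends → B and A overlap.
D starts after B ends, so nothing later overlaps B either.
A starts before C ends → C and A overlap.
D starts after C ends, so nothing later overlaps C either.
D starts before A ends → A and D overlap.
E starts exactly when A ends (back-to-back, no overlap), so nothing later overlaps A either.
E starts before D ends → D and E overlap.
G starts after D ends, so nothing later overlaps D either.
G starts before E ends → E and G overlap.
F starts before E ends → E and F overlap.
H starts after E ends, so nothing later overlaps E either.
F starts before G ends → G and F overlap.
H starts after G ends, so nothing later overlaps G either.
H starts after F ends, so nothing later overlaps F either.
I starts before H ends → H and I overlap.
Overlapping pairs: A & B, A & C, A & D, B & C, D & E, E & F, E & G, F & G, H & I — 9 in total.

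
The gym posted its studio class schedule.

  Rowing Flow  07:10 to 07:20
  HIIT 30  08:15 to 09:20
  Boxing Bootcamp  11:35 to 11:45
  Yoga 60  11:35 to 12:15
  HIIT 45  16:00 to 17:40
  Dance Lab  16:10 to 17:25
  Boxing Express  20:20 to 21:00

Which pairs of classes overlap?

Sorted by start: Rowing Flow, HIIT 30, Boxing Bootcamp, Yoga 60, HIIT 45, Dance Lab, Boxing Express.
HIIT 30 starts after Rowing Flow ends — done with Rowing Flow.
Boxing Bootcamp starts after HIIT 30 ends — done with HIIT 30.
Yoga 60 starts before Boxing Bootcamp ends → Boxing Bootcamp and Yoga 60 overlap.
HIIT 45 starts after Boxing Bootcamp ends — done with Boxing Bootcamp.
HIIT 45 starts after Yoga 60 ends — done with Yoga 60.
Dance Lab starts before HIIT 45 ends → HIIT 45 and Dance Lab overlap.
Boxing Express starts after HIIT 45 ends.
Boxing Express starts after Dance Lab ends.

Boxing Bootcamp & Yoga 60, Dance Lab & HIIT 45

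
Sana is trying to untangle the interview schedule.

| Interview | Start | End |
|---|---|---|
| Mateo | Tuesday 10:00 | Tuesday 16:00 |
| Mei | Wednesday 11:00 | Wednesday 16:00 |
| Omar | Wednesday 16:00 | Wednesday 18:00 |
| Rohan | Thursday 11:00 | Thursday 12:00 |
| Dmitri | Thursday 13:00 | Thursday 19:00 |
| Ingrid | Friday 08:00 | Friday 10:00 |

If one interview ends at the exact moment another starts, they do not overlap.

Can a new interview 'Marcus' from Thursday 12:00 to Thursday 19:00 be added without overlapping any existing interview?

Mateo: ends Tuesday 16:00 at or before Marcus starts Thursday 12:00 → clear.
Mei: ends Wednesday 16:00 at or before Marcus starts Thursday 12:00 → clear.
Omar: ends Wednesday 18:00 at or before Marcus starts Thursday 12:00 → clear.
Rohan: ends Thursday 12:00 at or before Marcus starts Thursday 12:00 → clear.
Dmitri: starts Thursday 13:00 before Marcus ends Thursday 19:00, and ends Thursday 19:00 after Marcus starts Thursday 12:00 → overlap.
Ingrid: starts Friday 08:00 at or after Marcus ends Thursday 19:00 → clear.
Marcus overlaps Dmitri.

No — it overlaps Dmitri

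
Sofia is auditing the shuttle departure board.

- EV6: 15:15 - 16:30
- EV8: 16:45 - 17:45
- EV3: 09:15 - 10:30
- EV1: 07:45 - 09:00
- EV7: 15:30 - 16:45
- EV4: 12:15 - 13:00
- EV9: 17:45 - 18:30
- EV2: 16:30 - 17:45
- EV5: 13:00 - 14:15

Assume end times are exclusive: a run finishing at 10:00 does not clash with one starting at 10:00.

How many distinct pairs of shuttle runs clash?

Sorted by start: EV1, EV3, EV4, EV5, EV6, EV7, EV2, EV8, EV9.
EV3 starts after EV1 ends, so nothing later overlaps EV1 either.
EV4 starts after EV3 ends, so nothing later overlaps EV3 either.
EV5 starts exactly when EV4 ends (back-to-back, no overlap), so nothing later overlaps EV4 either.
EV6 starts after EV5 ends, so nothing later overlaps EV5 either.
EV7 starts before EV6 ends → EV6 and EV7 overlap.
EV2 starts exactly when EV6 ends (back-to-back, no overlap), so nothing later overlaps EV6 either.
EV2 starts before EV7 ends → EV7 and EV2 overlap.
EV8 starts exactly when EV7 ends (back-to-back, no overlap), so nothing later overlaps EV7 either.
EV8 starts before EV2 ends → EV2 and EV8 overlap.
EV9 starts exactly when EV2 ends (back-to-back, no overlap).
EV9 starts exactly when EV8 ends (back-to-back, no overlap).
Overlapping pairs: EV2 & EV7, EV2 & EV8, EV6 & EV7 — 3 in total.

3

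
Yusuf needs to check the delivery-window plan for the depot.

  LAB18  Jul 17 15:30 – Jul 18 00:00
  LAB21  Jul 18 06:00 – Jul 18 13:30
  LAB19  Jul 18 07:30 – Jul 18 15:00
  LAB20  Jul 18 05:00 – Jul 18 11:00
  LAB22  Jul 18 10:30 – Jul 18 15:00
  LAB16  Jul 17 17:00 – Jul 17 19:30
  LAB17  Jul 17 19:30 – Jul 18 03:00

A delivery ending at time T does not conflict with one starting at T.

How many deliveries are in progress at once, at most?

4

Sweep the timeline, counting +1 at each start and −1 at each end (ends before starts at a tie):
Jul 17 15:30 start LAB18 → 1
Jul 17 17:00 start LAB16 → 2
Jul 17 19:30 end LAB16 → 1
Jul 17 19:30 start LAB17 → 2
Jul 18 00:00 end LAB18 → 1
Jul 18 03:00 end LAB17 → 0
Jul 18 05:00 start LAB20 → 1
Jul 18 06:00 start LAB21 → 2
Jul 18 07:30 start LAB19 → 3
Jul 18 10:30 start LAB22 → 4
Jul 18 11:00 end LAB20 → 3
Jul 18 13:30 end LAB21 → 2
Jul 18 15:00 end LAB19 → 1
Jul 18 15:00 end LAB22 → 0
Peak is 4, at Jul 18 10:30 (LAB19, LAB20, LAB21, LAB22).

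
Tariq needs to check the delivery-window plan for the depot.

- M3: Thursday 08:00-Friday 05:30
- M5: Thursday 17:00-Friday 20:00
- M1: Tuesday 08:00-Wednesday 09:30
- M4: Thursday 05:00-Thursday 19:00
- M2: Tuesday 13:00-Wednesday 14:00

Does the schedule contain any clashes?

Sorted by start: M1, M2, M4, M3, M5.
M2 starts before M1 ends → M1 and M2 overlap.
That's a conflict, so the schedule is not conflict-free.

Yes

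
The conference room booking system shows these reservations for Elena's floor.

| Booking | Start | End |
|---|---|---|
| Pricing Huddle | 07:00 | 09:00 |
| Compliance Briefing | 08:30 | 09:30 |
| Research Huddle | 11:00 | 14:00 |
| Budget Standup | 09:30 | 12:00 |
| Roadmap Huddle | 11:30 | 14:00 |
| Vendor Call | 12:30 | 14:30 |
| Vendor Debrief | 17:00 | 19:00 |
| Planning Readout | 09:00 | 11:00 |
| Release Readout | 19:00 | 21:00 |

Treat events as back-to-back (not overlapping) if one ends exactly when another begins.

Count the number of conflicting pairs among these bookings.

8

Sorted by start: Pricing Huddle, Compliance Briefing, Planning Readout, Budget Standup, Research Huddle, Roadmap Huddle, Vendor Call, Vendor Debrief, Release Readout.
Compliance Briefing starts before Pricing Huddle ends → Pricing Huddle and Compliance Briefing overlap.
Planning Readout starts exactly when Pricing Huddle ends (back-to-back, no overlap), so nothing later overlaps Pricing Huddle either.
Planning Readout starts before Compliance Briefing ends → Compliance Briefing and Planning Readout overlap.
Budget Standup starts exactly when Compliance Briefing ends (back-to-back, no overlap), so nothing later overlaps Compliance Briefing either.
Budget Standup starts before Planning Readout ends → Planning Readout and Budget Standup overlap.
Research Huddle starts exactly when Planning Readout ends (back-to-back, no overlap), so nothing later overlaps Planning Readout either.
Research Huddle starts before Budget Standup ends → Budget Standup and Research Huddle overlap.
Roadmap Huddle starts before Budget Standup ends → Budget Standup and Roadmap Huddle overlap.
Vendor Call starts after Budget Standup ends, so nothing later overlaps Budget Standup either.
Roadmap Huddle starts before Research Huddle ends → Research Huddle and Roadmap Huddle overlap.
Vendor Call starts before Research Huddle ends → Research Huddle and Vendor Call overlap.
Vendor Debrief starts after Research Huddle ends, so nothing later overlaps Research Huddle either.
Vendor Call starts before Roadmap Huddle ends → Roadmap Huddle and Vendor Call overlap.
Vendor Debrief starts after Roadmap Huddle ends, so nothing later overlaps Roadmap Huddle either.
Vendor Debrief starts after Vendor Call ends, so nothing later overlaps Vendor Call either.
Release Readout starts exactly when Vendor Debrief ends (back-to-back, no overlap).
Overlapping pairs: Budget Standup & Planning Readout, Budget Standup & Research Huddle, Budget Standup & Roadmap Huddle, Compliance Briefing & Planning Readout, Compliance Briefing & Pricing Huddle, Research Huddle & Roadmap Huddle, Research Huddle & Vendor Call, Roadmap Huddle & Vendor Call — 8 in total.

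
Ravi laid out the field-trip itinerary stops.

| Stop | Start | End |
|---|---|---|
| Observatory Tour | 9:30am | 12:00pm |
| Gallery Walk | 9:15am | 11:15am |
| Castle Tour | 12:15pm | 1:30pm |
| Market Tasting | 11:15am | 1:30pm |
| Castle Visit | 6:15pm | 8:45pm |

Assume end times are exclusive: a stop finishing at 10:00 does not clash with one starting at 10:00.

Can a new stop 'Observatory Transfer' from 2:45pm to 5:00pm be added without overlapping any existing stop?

Gallery Walk: ends 11:15am at or before Observatory Transfer starts 2:45pm → clear.
Observatory Tour: ends 12:00pm at or before Observatory Transfer starts 2:45pm → clear.
Market Tasting: ends 1:30pm at or before Observatory Transfer starts 2:45pm → clear.
Castle Tour: ends 1:30pm at or before Observatory Transfer starts 2:45pm → clear.
Castle Visit: starts 6:15pm at or after Observatory Transfer ends 5:00pm → clear.

Yes — the slot is free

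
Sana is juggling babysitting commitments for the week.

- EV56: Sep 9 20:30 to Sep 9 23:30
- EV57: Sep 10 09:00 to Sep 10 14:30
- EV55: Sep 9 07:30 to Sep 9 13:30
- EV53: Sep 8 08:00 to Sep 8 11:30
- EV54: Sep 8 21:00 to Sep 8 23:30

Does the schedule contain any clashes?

Sorted by start: EV53, EV54, EV55, EV56, EV57.
EV54 starts after EV53 ends, so EV53 has no further overlaps.
EV55 starts after EV54 ends, so EV54 has no further overlaps.
EV56 starts after EV55 ends, so EV55 has no further overlaps.
EV57 starts after EV56 ends.
Every pair is clear; the schedule has no overlaps.

No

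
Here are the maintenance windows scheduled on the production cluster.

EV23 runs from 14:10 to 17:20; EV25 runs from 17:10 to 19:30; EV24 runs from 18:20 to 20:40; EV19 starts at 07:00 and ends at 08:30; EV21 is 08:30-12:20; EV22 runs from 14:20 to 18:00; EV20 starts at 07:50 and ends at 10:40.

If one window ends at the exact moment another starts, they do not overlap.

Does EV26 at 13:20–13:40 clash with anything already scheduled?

No — it doesn't clash with anything

EV19: ends 08:30 at or before EV26 starts 13:20 → clear.
EV20: ends 10:40 at or before EV26 starts 13:20 → clear.
EV21: ends 12:20 at or before EV26 starts 13:20 → clear.
EV23: starts 14:10 at or after EV26 ends 13:40 → clear.
EV22: starts 14:20 at or after EV26 ends 13:40 → clear.
EV25: starts 17:10 at or after EV26 ends 13:40 → clear.
EV24: starts 18:20 at or after EV26 ends 13:40 → clear.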